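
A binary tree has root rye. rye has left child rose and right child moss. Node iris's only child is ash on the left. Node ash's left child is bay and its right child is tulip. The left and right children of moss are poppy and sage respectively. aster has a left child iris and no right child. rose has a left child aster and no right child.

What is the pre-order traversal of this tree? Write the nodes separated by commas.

rye, rose, aster, iris, ash, bay, tulip, moss, poppy, sage

Pre-order visits the node, then its left subtree, then its right subtree.
Visit rye.
At rye: go left to rose.
  Visit rose.
  At rose: go left to aster.
    Visit aster.
    At aster: go left to iris.
      Visit iris.
      At iris: go left to ash.
        Visit ash.
        At ash: go left to bay.
          bay is a leaf — visit bay.
        At ash: go right to tulip.
          tulip is a leaf — visit tulip.
      At iris: no right child.
    At aster: no right child.
  At rose: no right child.
At rye: go right to moss.
  Visit moss.
  At moss: go left to poppy.
    poppy is a leaf — visit poppy.
  At moss: go right to sage.
    sage is a leaf — visit sage.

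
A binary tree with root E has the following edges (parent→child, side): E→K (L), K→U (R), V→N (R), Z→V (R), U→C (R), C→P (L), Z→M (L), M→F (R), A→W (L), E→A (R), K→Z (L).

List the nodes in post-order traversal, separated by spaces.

F M N V Z P C U K W A E

Post-order visits the left subtree, then the right subtree, then the node.
At E: go left to K.
  At K: go left to Z.
    At Z: go left to M.
      At M: no left child.
      At M: go right to F.
        F is a leaf — visit F.
      Visit M.
    At Z: go right to V.
      At V: no left child.
      At V: go right to N.
        N is a leaf — visit N.
      Visit V.
    Visit Z.
  At K: go right to U.
    At U: no left child.
    At U: go right to C.
      At C: go left to P.
        P is a leaf — visit P.
      At C: no right child.
      Visit C.
    Visit U.
  Visit K.
At E: go right to A.
  At A: go left to W.
    W is a leaf — visit W.
  At A: no right child.
  Visit A.
Visit E.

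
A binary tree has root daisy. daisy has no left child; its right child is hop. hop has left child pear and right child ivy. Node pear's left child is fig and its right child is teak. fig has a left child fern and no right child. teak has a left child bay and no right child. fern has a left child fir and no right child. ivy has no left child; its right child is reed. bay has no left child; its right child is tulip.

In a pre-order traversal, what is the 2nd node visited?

hop

Pre-order visits the node, then its left subtree, then its right subtree.
Visit daisy.
At daisy: no left child.
At daisy: go right to hop.
  Visit hop.
  At hop: go left to pear.
    Visit pear.
    At pear: go left to fig.
      Visit fig.
      At fig: go left to fern.
        Visit fern.
        At fern: go left to fir.
          fir is a leaf — visit fir.
        At fern: no right child.
      At fig: no right child.
    At pear: go right to teak.
      Visit teak.
      At teak: go left to bay.
        Visit bay.
        At bay: no left child.
        At bay: go right to tulip.
          tulip is a leaf — visit tulip.
      At teak: no right child.
  At hop: go right to ivy.
    Visit ivy.
    At ivy: no left child.
    At ivy: go right to reed.
      reed is a leaf — visit reed.
Full pre-order sequence: daisy, hop, pear, fig, fern, fir, teak, bay, tulip, ivy, reed.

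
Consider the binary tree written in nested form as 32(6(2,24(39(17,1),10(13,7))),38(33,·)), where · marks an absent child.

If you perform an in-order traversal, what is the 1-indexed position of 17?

3

In-order visits the left subtree, then the node, then the right subtree.
At 32: go left to 6.
  At 6: go left to 2.
    2 is a leaf — visit 2.
  Visit 6.
  At 6: go right to 24.
    At 24: go left to 39.
      At 39: go left to 17.
        17 is a leaf — visit 17.
      Visit 39.
      At 39: go right to 1.
        1 is a leaf — visit 1.
    Visit 24.
    At 24: go right to 10.
      At 10: go left to 13.
        13 is a leaf — visit 13.
      Visit 10.
      At 10: go right to 7.
        7 is a leaf — visit 7.
Visit 32.
At 32: go right to 38.
  At 38: go left to 33.
    33 is a leaf — visit 33.
  Visit 38.
  At 38: no right child.
Full in-order sequence: 2, 6, 17, 39, 1, 24, 13, 10, 7, 32, 33, 38.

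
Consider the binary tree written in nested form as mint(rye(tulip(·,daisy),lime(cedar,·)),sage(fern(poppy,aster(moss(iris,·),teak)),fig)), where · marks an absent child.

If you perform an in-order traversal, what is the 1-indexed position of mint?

6

In-order visits the left subtree, then the node, then the right subtree.
At mint: go left to rye.
  At rye: go left to tulip.
    At tulip: no left child.
    Visit tulip.
    At tulip: go right to daisy.
      daisy is a leaf — visit daisy.
  Visit rye.
  At rye: go right to lime.
    At lime: go left to cedar.
      cedar is a leaf — visit cedar.
    Visit lime.
    At lime: no right child.
Visit mint.
At mint: go right to sage.
  At sage: go left to fern.
    At fern: go left to poppy.
      poppy is a leaf — visit poppy.
    Visit fern.
    At fern: go right to aster.
      At aster: go left to moss.
        At moss: go left to iris.
          iris is a leaf — visit iris.
        Visit moss.
        At moss: no right child.
      Visit aster.
      At aster: go right to teak.
        teak is a leaf — visit teak.
  Visit sage.
  At sage: go right to fig.
    fig is a leaf — visit fig.
Full in-order sequence: tulip, daisy, rye, cedar, lime, mint, poppy, fern, iris, moss, aster, teak, sage, fig.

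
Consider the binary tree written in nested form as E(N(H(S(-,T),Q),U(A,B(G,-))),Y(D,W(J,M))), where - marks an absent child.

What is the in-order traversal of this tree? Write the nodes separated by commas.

S, T, H, Q, N, A, U, G, B, E, D, Y, J, W, M

In-order visits the left subtree, then the node, then the right subtree.
At E: go left to N.
  At N: go left to H.
    At H: go left to S.
      At S: no left child.
      Visit S.
      At S: go right to T.
        T is a leaf — visit T.
    Visit H.
    At H: go right to Q.
      Q is a leaf — visit Q.
  Visit N.
  At N: go right to U.
    At U: go left to A.
      A is a leaf — visit A.
    Visit U.
    At U: go right to B.
      At B: go left to G.
        G is a leaf — visit G.
      Visit B.
      At B: no right child.
Visit E.
At E: go right to Y.
  At Y: go left to D.
    D is a leaf — visit D.
  Visit Y.
  At Y: go right to W.
    At W: go left to J.
      J is a leaf — visit J.
    Visit W.
    At W: go right to M.
      M is a leaf — visit M.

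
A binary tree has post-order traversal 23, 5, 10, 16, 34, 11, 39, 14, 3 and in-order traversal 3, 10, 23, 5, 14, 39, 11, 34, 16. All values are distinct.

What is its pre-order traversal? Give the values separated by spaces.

3 14 10 5 23 39 11 34 16

The last element of post-order is the root; it splits in-order into left and right subtrees.
Root 3: left subtree has 0 nodes { }, right has 8 {10, 23, 5, 14, 39, 11, 34, 16}.
  Root 14: left subtree has 3 nodes {10, 23, 5}, right has 4 {39, 11, 34, 16}.
    Root 10: left subtree has 0 nodes { }, right has 2 {23, 5}.
      Root 5: left subtree has 1 node {23}, right has 0 { }.
    Root 39: left subtree has 0 nodes { }, right has 3 {11, 34, 16}.
      Root 11: left subtree has 0 nodes { }, right has 2 {34, 16}.
        Root 34: left subtree has 0 nodes { }, right has 1 {16}.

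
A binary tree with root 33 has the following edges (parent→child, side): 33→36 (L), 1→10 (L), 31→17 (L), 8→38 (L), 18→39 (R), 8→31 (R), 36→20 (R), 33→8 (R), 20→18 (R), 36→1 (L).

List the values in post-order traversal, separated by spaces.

10 1 39 18 20 36 38 17 31 8 33

Post-order visits the left subtree, then the right subtree, then the node.
At 33: go left to 36.
  At 36: go left to 1.
    At 1: go left to 10.
      10 is a leaf — visit 10.
    At 1: no right child.
    Visit 1.
  At 36: go right to 20.
    At 20: no left child.
    At 20: go right to 18.
      At 18: no left child.
      At 18: go right to 39.
        39 is a leaf — visit 39.
      Visit 18.
    Visit 20.
  Visit 36.
At 33: go right to 8.
  At 8: go left to 38.
    38 is a leaf — visit 38.
  At 8: go right to 31.
    At 31: go left to 17.
      17 is a leaf — visit 17.
    At 31: no right child.
    Visit 31.
  Visit 8.
Visit 33.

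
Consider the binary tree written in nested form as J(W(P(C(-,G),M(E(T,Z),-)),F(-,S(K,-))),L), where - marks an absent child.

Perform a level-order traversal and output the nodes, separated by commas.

J, W, L, P, F, C, M, S, G, E, K, T, Z

Level-order visits nodes level by level from the root, left to right within each level.
Level 0: J
Level 1: W, L
Level 2: P, F
Level 3: C, M, S
Level 4: G, E, K
Level 5: T, Z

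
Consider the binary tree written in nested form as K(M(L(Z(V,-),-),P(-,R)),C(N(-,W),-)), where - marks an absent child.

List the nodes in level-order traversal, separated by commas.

Level-order visits nodes level by level from the root, left to right within each level.
Level 0: K
Level 1: M, C
Level 2: L, P, N
Level 3: Z, R, W
Level 4: V

K, M, C, L, P, N, Z, R, W, V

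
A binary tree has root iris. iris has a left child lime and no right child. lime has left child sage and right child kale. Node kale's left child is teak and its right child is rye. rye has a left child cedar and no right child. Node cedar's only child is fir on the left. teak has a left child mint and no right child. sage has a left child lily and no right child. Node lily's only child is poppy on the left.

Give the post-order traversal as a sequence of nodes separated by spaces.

Post-order visits the left subtree, then the right subtree, then the node.
At iris: go left to lime.
  At lime: go left to sage.
    At sage: go left to lily.
      At lily: go left to poppy.
        poppy is a leaf — visit poppy.
      At lily: no right child.
      Visit lily.
    At sage: no right child.
    Visit sage.
  At lime: go right to kale.
    At kale: go left to teak.
      At teak: go left to mint.
        mint is a leaf — visit mint.
      At teak: no right child.
      Visit teak.
    At kale: go right to rye.
      At rye: go left to cedar.
        At cedar: go left to fir.
          fir is a leaf — visit fir.
        At cedar: no right child.
        Visit cedar.
      At rye: no right child.
      Visit rye.
    Visit kale.
  Visit lime.
At iris: no right child.
Visit iris.

poppy lily sage mint teak fir cedar rye kale lime iris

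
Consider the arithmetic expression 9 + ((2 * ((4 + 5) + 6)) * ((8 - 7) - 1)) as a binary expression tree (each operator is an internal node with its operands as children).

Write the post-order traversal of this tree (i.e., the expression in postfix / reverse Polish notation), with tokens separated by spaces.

9 2 4 5 + 6 + * 8 7 - 1 - * +

Post-order on an expression tree gives postfix notation: for each operator, emit left operand, right operand, then the operator.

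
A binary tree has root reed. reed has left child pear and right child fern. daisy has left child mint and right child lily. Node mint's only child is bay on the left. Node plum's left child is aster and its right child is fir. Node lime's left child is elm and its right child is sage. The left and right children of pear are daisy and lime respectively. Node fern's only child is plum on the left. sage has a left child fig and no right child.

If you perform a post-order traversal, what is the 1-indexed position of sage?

7

Post-order visits the left subtree, then the right subtree, then the node.
At reed: go left to pear.
  At pear: go left to daisy.
    At daisy: go left to mint.
      At mint: go left to bay.
        bay is a leaf — visit bay.
      At mint: no right child.
      Visit mint.
    At daisy: go right to lily.
      lily is a leaf — visit lily.
    Visit daisy.
  At pear: go right to lime.
    At lime: go left to elm.
      elm is a leaf — visit elm.
    At lime: go right to sage.
      At sage: go left to fig.
        fig is a leaf — visit fig.
      At sage: no right child.
      Visit sage.
    Visit lime.
  Visit pear.
At reed: go right to fern.
  At fern: go left to plum.
    At plum: go left to aster.
      aster is a leaf — visit aster.
    At plum: go right to fir.
      fir is a leaf — visit fir.
    Visit plum.
  At fern: no right child.
  Visit fern.
Visit reed.
Full post-order sequence: bay, mint, lily, daisy, elm, fig, sage, lime, pear, aster, fir, plum, fern, reed.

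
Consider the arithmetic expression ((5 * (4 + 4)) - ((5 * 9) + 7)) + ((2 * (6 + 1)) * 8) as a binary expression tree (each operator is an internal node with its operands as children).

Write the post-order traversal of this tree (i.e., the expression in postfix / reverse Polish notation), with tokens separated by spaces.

5 4 4 + * 5 9 * 7 + - 2 6 1 + * 8 * +

Post-order on an expression tree gives postfix notation: for each operator, emit left operand, right operand, then the operator.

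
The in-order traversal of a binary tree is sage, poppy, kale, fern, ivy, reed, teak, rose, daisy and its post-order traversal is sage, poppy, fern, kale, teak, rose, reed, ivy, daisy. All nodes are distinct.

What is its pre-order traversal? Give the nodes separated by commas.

The last element of post-order is the root; it splits in-order into left and right subtrees.
Root daisy: left subtree has 8 nodes {sage, poppy, kale, fern, ivy, reed, teak, rose}, right has 0 { }.
  Root ivy: left subtree has 4 nodes {sage, poppy, kale, fern}, right has 3 {reed, teak, rose}.
    Root kale: left subtree has 2 nodes {sage, poppy}, right has 1 {fern}.
      Root poppy: left subtree has 1 node {sage}, right has 0 { }.
    Root reed: left subtree has 0 nodes { }, right has 2 {teak, rose}.
      Root rose: left subtree has 1 node {teak}, right has 0 { }.

daisy, ivy, kale, poppy, sage, fern, reed, rose, teak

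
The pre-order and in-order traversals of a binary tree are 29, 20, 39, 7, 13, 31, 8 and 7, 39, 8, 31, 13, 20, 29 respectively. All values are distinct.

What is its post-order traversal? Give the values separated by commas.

The first element of pre-order is the root; it splits in-order into left and right subtrees.
Root 29: left subtree has 6 nodes {7, 39, 8, 31, 13, 20}, right has 0 { }.
  Root 20: left subtree has 5 nodes {7, 39, 8, 31, 13}, right has 0 { }.
    Root 39: left subtree has 1 node {7}, right has 3 {8, 31, 13}.
      Root 13: left subtree has 2 nodes {8, 31}, right has 0 { }.
        Root 31: left subtree has 1 node {8}, right has 0 { }.

7, 8, 31, 13, 39, 20, 29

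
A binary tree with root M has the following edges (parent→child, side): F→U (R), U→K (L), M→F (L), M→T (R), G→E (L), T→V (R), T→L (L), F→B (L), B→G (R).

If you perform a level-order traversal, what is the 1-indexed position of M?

1

Level-order visits nodes level by level from the root, left to right within each level.
Level 0: M
Level 1: F, T
Level 2: B, U, L, V
Level 3: G, K
Level 4: E
Full level-order sequence: M, F, T, B, U, L, V, G, K, E.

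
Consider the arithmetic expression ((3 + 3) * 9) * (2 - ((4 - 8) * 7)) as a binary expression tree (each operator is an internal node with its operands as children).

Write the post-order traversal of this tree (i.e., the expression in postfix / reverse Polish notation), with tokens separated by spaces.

Post-order on an expression tree gives postfix notation: for each operator, emit left operand, right operand, then the operator.

3 3 + 9 * 2 4 8 - 7 * - *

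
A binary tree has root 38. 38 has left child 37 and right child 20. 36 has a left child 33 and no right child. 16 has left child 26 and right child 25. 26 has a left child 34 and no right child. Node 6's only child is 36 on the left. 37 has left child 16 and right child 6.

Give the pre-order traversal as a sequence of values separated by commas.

38, 37, 16, 26, 34, 25, 6, 36, 33, 20

Pre-order visits the node, then its left subtree, then its right subtree.
Visit 38.
At 38: go left to 37.
  Visit 37.
  At 37: go left to 16.
    Visit 16.
    At 16: go left to 26.
      Visit 26.
      At 26: go left to 34.
        34 is a leaf — visit 34.
      At 26: no right child.
    At 16: go right to 25.
      25 is a leaf — visit 25.
  At 37: go right to 6.
    Visit 6.
    At 6: go left to 36.
      Visit 36.
      At 36: go left to 33.
        33 is a leaf — visit 33.
      At 36: no right child.
    At 6: no right child.
At 38: go right to 20.
  20 is a leaf — visit 20.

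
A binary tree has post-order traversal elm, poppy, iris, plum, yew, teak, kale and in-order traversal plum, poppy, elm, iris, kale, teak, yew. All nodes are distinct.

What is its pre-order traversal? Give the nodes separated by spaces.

The last element of post-order is the root; it splits in-order into left and right subtrees.
Root kale: left subtree has 4 nodes {plum, poppy, elm, iris}, right has 2 {teak, yew}.
  Root plum: left subtree has 0 nodes { }, right has 3 {poppy, elm, iris}.
    Root iris: left subtree has 2 nodes {poppy, elm}, right has 0 { }.
      Root poppy: left subtree has 0 nodes { }, right has 1 {elm}.
  Root teak: left subtree has 0 nodes { }, right has 1 {yew}.

kale plum iris poppy elm teak yew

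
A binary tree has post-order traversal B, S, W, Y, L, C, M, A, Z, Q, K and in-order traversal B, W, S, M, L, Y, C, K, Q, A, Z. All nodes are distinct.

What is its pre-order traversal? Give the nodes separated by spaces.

The last element of post-order is the root; it splits in-order into left and right subtrees.
Root K: left subtree has 7 nodes {B, W, S, M, L, Y, C}, right has 3 {Q, A, Z}.
  Root M: left subtree has 3 nodes {B, W, S}, right has 3 {L, Y, C}.
    Root W: left subtree has 1 node {B}, right has 1 {S}.
    Root C: left subtree has 2 nodes {L, Y}, right has 0 { }.
      Root L: left subtree has 0 nodes { }, right has 1 {Y}.
  Root Q: left subtree has 0 nodes { }, right has 2 {A, Z}.
    Root Z: left subtree has 1 node {A}, right has 0 { }.

K M W B S C L Y Q Z A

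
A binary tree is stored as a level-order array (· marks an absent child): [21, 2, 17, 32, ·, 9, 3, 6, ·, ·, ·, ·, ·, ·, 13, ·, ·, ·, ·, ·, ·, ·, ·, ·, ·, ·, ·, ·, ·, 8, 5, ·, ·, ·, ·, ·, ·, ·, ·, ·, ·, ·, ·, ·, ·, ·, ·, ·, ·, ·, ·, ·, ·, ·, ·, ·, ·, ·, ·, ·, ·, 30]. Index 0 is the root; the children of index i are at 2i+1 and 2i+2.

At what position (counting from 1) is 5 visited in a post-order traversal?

7

Post-order visits the left subtree, then the right subtree, then the node.
At 21: go left to 2.
  At 2: go left to 32.
    At 32: go left to 6.
      6 is a leaf — visit 6.
    At 32: no right child.
    Visit 32.
  At 2: no right child.
  Visit 2.
At 21: go right to 17.
  At 17: go left to 9.
    9 is a leaf — visit 9.
  At 17: go right to 3.
    At 3: no left child.
    At 3: go right to 13.
      At 13: go left to 8.
        8 is a leaf — visit 8.
      At 13: go right to 5.
        At 5: go left to 30.
          30 is a leaf — visit 30.
        At 5: no right child.
        Visit 5.
      Visit 13.
    Visit 3.
  Visit 17.
Visit 21.
Full post-order sequence: 6, 32, 2, 9, 8, 30, 5, 13, 3, 17, 21.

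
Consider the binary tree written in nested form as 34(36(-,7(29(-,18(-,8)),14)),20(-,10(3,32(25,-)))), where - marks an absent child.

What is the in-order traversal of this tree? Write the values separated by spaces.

36 29 18 8 7 14 34 20 3 10 25 32

In-order visits the left subtree, then the node, then the right subtree.
At 34: go left to 36.
  At 36: no left child.
  Visit 36.
  At 36: go right to 7.
    At 7: go left to 29.
      At 29: no left child.
      Visit 29.
      At 29: go right to 18.
        At 18: no left child.
        Visit 18.
        At 18: go right to 8.
          8 is a leaf — visit 8.
    Visit 7.
    At 7: go right to 14.
      14 is a leaf — visit 14.
Visit 34.
At 34: go right to 20.
  At 20: no left child.
  Visit 20.
  At 20: go right to 10.
    At 10: go left to 3.
      3 is a leaf — visit 3.
    Visit 10.
    At 10: go right to 32.
      At 32: go left to 25.
        25 is a leaf — visit 25.
      Visit 32.
      At 32: no right child.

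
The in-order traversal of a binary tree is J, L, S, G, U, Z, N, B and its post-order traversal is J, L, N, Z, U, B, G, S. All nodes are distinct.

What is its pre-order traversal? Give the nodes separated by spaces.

The last element of post-order is the root; it splits in-order into left and right subtrees.
Root S: left subtree has 2 nodes {J, L}, right has 5 {G, U, Z, N, B}.
  Root L: left subtree has 1 node {J}, right has 0 { }.
  Root G: left subtree has 0 nodes { }, right has 4 {U, Z, N, B}.
    Root B: left subtree has 3 nodes {U, Z, N}, right has 0 { }.
      Root U: left subtree has 0 nodes { }, right has 2 {Z, N}.
        Root Z: left subtree has 0 nodes { }, right has 1 {N}.

S L J G B U Z N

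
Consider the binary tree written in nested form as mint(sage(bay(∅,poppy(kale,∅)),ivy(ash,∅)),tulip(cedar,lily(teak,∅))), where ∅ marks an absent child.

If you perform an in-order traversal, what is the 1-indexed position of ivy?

In-order visits the left subtree, then the node, then the right subtree.
At mint: go left to sage.
  At sage: go left to bay.
    At bay: no left child.
    Visit bay.
    At bay: go right to poppy.
      At poppy: go left to kale.
        kale is a leaf — visit kale.
      Visit poppy.
      At poppy: no right child.
  Visit sage.
  At sage: go right to ivy.
    At ivy: go left to ash.
      ash is a leaf — visit ash.
    Visit ivy.
    At ivy: no right child.
Visit mint.
At mint: go right to tulip.
  At tulip: go left to cedar.
    cedar is a leaf — visit cedar.
  Visit tulip.
  At tulip: go right to lily.
    At lily: go left to teak.
      teak is a leaf — visit teak.
    Visit lily.
    At lily: no right child.
Full in-order sequence: bay, kale, poppy, sage, ash, ivy, mint, cedar, tulip, teak, lily.

6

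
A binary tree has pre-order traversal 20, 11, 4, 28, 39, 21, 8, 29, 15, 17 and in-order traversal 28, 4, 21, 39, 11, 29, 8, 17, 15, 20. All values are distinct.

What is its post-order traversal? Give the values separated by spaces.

The first element of pre-order is the root; it splits in-order into left and right subtrees.
Root 20: left subtree has 9 nodes {28, 4, 21, 39, 11, 29, 8, 17, 15}, right has 0 { }.
  Root 11: left subtree has 4 nodes {28, 4, 21, 39}, right has 4 {29, 8, 17, 15}.
    Root 4: left subtree has 1 node {28}, right has 2 {21, 39}.
      Root 39: left subtree has 1 node {21}, right has 0 { }.
    Root 8: left subtree has 1 node {29}, right has 2 {17, 15}.
      Root 15: left subtree has 1 node {17}, right has 0 { }.

28 21 39 4 29 17 15 8 11 20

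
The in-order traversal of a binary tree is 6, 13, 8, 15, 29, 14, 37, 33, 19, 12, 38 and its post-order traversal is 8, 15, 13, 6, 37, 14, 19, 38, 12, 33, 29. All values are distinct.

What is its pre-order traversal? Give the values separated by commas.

29, 6, 13, 15, 8, 33, 14, 37, 12, 19, 38

The last element of post-order is the root; it splits in-order into left and right subtrees.
Root 29: left subtree has 4 nodes {6, 13, 8, 15}, right has 6 {14, 37, 33, 19, 12, 38}.
  Root 6: left subtree has 0 nodes { }, right has 3 {13, 8, 15}.
    Root 13: left subtree has 0 nodes { }, right has 2 {8, 15}.
      Root 15: left subtree has 1 node {8}, right has 0 { }.
  Root 33: left subtree has 2 nodes {14, 37}, right has 3 {19, 12, 38}.
    Root 14: left subtree has 0 nodes { }, right has 1 {37}.
    Root 12: left subtree has 1 node {19}, right has 1 {38}.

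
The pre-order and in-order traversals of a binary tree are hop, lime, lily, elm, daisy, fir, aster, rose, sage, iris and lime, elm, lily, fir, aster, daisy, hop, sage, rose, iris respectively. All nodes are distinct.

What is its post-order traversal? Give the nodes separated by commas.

elm, aster, fir, daisy, lily, lime, sage, iris, rose, hop

The first element of pre-order is the root; it splits in-order into left and right subtrees.
Root hop: left subtree has 6 nodes {lime, elm, lily, fir, aster, daisy}, right has 3 {sage, rose, iris}.
  Root lime: left subtree has 0 nodes { }, right has 5 {elm, lily, fir, aster, daisy}.
    Root lily: left subtree has 1 node {elm}, right has 3 {fir, aster, daisy}.
      Root daisy: left subtree has 2 nodes {fir, aster}, right has 0 { }.
        Root fir: left subtree has 0 nodes { }, right has 1 {aster}.
  Root rose: left subtree has 1 node {sage}, right has 1 {iris}.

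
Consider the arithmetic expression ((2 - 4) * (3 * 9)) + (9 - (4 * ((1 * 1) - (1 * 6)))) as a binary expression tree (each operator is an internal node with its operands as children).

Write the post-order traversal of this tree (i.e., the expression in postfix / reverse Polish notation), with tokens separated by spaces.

Post-order on an expression tree gives postfix notation: for each operator, emit left operand, right operand, then the operator.

2 4 - 3 9 * * 9 4 1 1 * 1 6 * - * - +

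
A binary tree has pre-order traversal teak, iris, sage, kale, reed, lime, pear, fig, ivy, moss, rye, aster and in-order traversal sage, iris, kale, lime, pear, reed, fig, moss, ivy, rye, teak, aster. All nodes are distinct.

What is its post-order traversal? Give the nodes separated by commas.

sage, pear, lime, moss, rye, ivy, fig, reed, kale, iris, aster, teak

The first element of pre-order is the root; it splits in-order into left and right subtrees.
Root teak: left subtree has 10 nodes {sage, iris, kale, lime, pear, reed, fig, moss, ivy, rye}, right has 1 {aster}.
  Root iris: left subtree has 1 node {sage}, right has 8 {kale, lime, pear, reed, fig, moss, ivy, rye}.
    Root kale: left subtree has 0 nodes { }, right has 7 {lime, pear, reed, fig, moss, ivy, rye}.
      Root reed: left subtree has 2 nodes {lime, pear}, right has 4 {fig, moss, ivy, rye}.
        Root lime: left subtree has 0 nodes { }, right has 1 {pear}.
        Root fig: left subtree has 0 nodes { }, right has 3 {moss, ivy, rye}.
          Root ivy: left subtree has 1 node {moss}, right has 1 {rye}.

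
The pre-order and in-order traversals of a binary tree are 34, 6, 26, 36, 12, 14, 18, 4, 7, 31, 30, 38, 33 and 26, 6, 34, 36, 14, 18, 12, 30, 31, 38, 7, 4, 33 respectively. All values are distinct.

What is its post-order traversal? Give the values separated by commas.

26, 6, 18, 14, 30, 38, 31, 7, 33, 4, 12, 36, 34

The first element of pre-order is the root; it splits in-order into left and right subtrees.
Root 34: left subtree has 2 nodes {26, 6}, right has 10 {36, 14, 18, 12, 30, 31, 38, 7, 4, 33}.
  Root 6: left subtree has 1 node {26}, right has 0 { }.
  Root 36: left subtree has 0 nodes { }, right has 9 {14, 18, 12, 30, 31, 38, 7, 4, 33}.
    Root 12: left subtree has 2 nodes {14, 18}, right has 6 {30, 31, 38, 7, 4, 33}.
      Root 14: left subtree has 0 nodes { }, right has 1 {18}.
      Root 4: left subtree has 4 nodes {30, 31, 38, 7}, right has 1 {33}.
        Root 7: left subtree has 3 nodes {30, 31, 38}, right has 0 { }.
          Root 31: left subtree has 1 node {30}, right has 1 {38}.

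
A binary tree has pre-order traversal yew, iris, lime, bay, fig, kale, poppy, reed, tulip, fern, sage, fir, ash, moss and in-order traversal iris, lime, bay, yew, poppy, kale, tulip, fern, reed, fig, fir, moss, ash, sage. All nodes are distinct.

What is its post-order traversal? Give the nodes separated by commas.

bay, lime, iris, poppy, fern, tulip, reed, kale, moss, ash, fir, sage, fig, yew

The first element of pre-order is the root; it splits in-order into left and right subtrees.
Root yew: left subtree has 3 nodes {iris, lime, bay}, right has 10 {poppy, kale, tulip, fern, reed, fig, fir, moss, ash, sage}.
  Root iris: left subtree has 0 nodes { }, right has 2 {lime, bay}.
    Root lime: left subtree has 0 nodes { }, right has 1 {bay}.
  Root fig: left subtree has 5 nodes {poppy, kale, tulip, fern, reed}, right has 4 {fir, moss, ash, sage}.
    Root kale: left subtree has 1 node {poppy}, right has 3 {tulip, fern, reed}.
      Root reed: left subtree has 2 nodes {tulip, fern}, right has 0 { }.
        Root tulip: left subtree has 0 nodes { }, right has 1 {fern}.
    Root sage: left subtree has 3 nodes {fir, moss, ash}, right has 0 { }.
      Root fir: left subtree has 0 nodes { }, right has 2 {moss, ash}.
        Root ash: left subtree has 1 node {moss}, right has 0 { }.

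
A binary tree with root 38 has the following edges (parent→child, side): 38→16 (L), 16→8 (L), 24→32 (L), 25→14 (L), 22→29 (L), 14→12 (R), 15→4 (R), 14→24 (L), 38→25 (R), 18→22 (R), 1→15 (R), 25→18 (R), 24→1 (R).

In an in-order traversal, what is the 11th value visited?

25

In-order visits the left subtree, then the node, then the right subtree.
At 38: go left to 16.
  At 16: go left to 8.
    8 is a leaf — visit 8.
  Visit 16.
  At 16: no right child.
Visit 38.
At 38: go right to 25.
  At 25: go left to 14.
    At 14: go left to 24.
      At 24: go left to 32.
        32 is a leaf — visit 32.
      Visit 24.
      At 24: go right to 1.
        At 1: no left child.
        Visit 1.
        At 1: go right to 15.
          At 15: no left child.
          Visit 15.
          At 15: go right to 4.
            4 is a leaf — visit 4.
    Visit 14.
    At 14: go right to 12.
      12 is a leaf — visit 12.
  Visit 25.
  At 25: go right to 18.
    At 18: no left child.
    Visit 18.
    At 18: go right to 22.
      At 22: go left to 29.
        29 is a leaf — visit 29.
      Visit 22.
      At 22: no right child.
Full in-order sequence: 8, 16, 38, 32, 24, 1, 15, 4, 14, 12, 25, 18, 29, 22.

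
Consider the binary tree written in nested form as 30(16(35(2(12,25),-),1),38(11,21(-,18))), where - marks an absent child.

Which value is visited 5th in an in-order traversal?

In-order visits the left subtree, then the node, then the right subtree.
At 30: go left to 16.
  At 16: go left to 35.
    At 35: go left to 2.
      At 2: go left to 12.
        12 is a leaf — visit 12.
      Visit 2.
      At 2: go right to 25.
        25 is a leaf — visit 25.
    Visit 35.
    At 35: no right child.
  Visit 16.
  At 16: go right to 1.
    1 is a leaf — visit 1.
Visit 30.
At 30: go right to 38.
  At 38: go left to 11.
    11 is a leaf — visit 11.
  Visit 38.
  At 38: go right to 21.
    At 21: no left child.
    Visit 21.
    At 21: go right to 18.
      18 is a leaf — visit 18.
Full in-order sequence: 12, 2, 25, 35, 16, 1, 30, 11, 38, 21, 18.

16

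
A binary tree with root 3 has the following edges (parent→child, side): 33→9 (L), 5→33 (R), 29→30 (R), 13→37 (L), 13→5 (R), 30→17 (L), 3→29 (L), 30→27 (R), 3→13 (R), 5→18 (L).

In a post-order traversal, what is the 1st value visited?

Post-order visits the left subtree, then the right subtree, then the node.
At 3: go left to 29.
  At 29: no left child.
  At 29: go right to 30.
    At 30: go left to 17.
      17 is a leaf — visit 17.
    At 30: go right to 27.
      27 is a leaf — visit 27.
    Visit 30.
  Visit 29.
At 3: go right to 13.
  At 13: go left to 37.
    37 is a leaf — visit 37.
  At 13: go right to 5.
    At 5: go left to 18.
      18 is a leaf — visit 18.
    At 5: go right to 33.
      At 33: go left to 9.
        9 is a leaf — visit 9.
      At 33: no right child.
      Visit 33.
    Visit 5.
  Visit 13.
Visit 3.
Full post-order sequence: 17, 27, 30, 29, 37, 18, 9, 33, 5, 13, 3.

17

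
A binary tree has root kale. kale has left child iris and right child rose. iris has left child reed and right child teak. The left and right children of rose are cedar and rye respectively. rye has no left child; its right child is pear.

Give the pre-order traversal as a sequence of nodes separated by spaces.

kale iris reed teak rose cedar rye pear

Pre-order visits the node, then its left subtree, then its right subtree.
Visit kale.
At kale: go left to iris.
  Visit iris.
  At iris: go left to reed.
    reed is a leaf — visit reed.
  At iris: go right to teak.
    teak is a leaf — visit teak.
At kale: go right to rose.
  Visit rose.
  At rose: go left to cedar.
    cedar is a leaf — visit cedar.
  At rose: go right to rye.
    Visit rye.
    At rye: no left child.
    At rye: go right to pear.
      pear is a leaf — visit pear.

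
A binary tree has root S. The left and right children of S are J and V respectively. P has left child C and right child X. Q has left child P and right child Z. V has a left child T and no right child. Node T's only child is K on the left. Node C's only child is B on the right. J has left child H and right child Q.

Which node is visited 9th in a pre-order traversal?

Z

Pre-order visits the node, then its left subtree, then its right subtree.
Visit S.
At S: go left to J.
  Visit J.
  At J: go left to H.
    H is a leaf — visit H.
  At J: go right to Q.
    Visit Q.
    At Q: go left to P.
      Visit P.
      At P: go left to C.
        Visit C.
        At C: no left child.
        At C: go right to B.
          B is a leaf — visit B.
      At P: go right to X.
        X is a leaf — visit X.
    At Q: go right to Z.
      Z is a leaf — visit Z.
At S: go right to V.
  Visit V.
  At V: go left to T.
    Visit T.
    At T: go left to K.
      K is a leaf — visit K.
    At T: no right child.
  At V: no right child.
Full pre-order sequence: S, J, H, Q, P, C, B, X, Z, V, T, K.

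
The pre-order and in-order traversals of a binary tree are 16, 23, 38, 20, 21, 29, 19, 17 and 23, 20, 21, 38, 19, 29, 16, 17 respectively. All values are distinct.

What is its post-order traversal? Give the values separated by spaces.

21 20 19 29 38 23 17 16

The first element of pre-order is the root; it splits in-order into left and right subtrees.
Root 16: left subtree has 6 nodes {23, 20, 21, 38, 19, 29}, right has 1 {17}.
  Root 23: left subtree has 0 nodes { }, right has 5 {20, 21, 38, 19, 29}.
    Root 38: left subtree has 2 nodes {20, 21}, right has 2 {19, 29}.
      Root 20: left subtree has 0 nodes { }, right has 1 {21}.
      Root 29: left subtree has 1 node {19}, right has 0 { }.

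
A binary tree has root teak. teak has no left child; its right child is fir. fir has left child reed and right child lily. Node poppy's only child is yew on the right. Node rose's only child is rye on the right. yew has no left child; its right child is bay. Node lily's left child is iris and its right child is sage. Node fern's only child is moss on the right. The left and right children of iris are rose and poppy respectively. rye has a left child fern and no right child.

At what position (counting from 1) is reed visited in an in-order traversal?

2

In-order visits the left subtree, then the node, then the right subtree.
At teak: no left child.
Visit teak.
At teak: go right to fir.
  At fir: go left to reed.
    reed is a leaf — visit reed.
  Visit fir.
  At fir: go right to lily.
    At lily: go left to iris.
      At iris: go left to rose.
        At rose: no left child.
        Visit rose.
        At rose: go right to rye.
          At rye: go left to fern.
            At fern: no left child.
            Visit fern.
            At fern: go right to moss.
              moss is a leaf — visit moss.
          Visit rye.
          At rye: no right child.
      Visit iris.
      At iris: go right to poppy.
        At poppy: no left child.
        Visit poppy.
        At poppy: go right to yew.
          At yew: no left child.
          Visit yew.
          At yew: go right to bay.
            bay is a leaf — visit bay.
    Visit lily.
    At lily: go right to sage.
      sage is a leaf — visit sage.
Full in-order sequence: teak, reed, fir, rose, fern, moss, rye, iris, poppy, yew, bay, lily, sage.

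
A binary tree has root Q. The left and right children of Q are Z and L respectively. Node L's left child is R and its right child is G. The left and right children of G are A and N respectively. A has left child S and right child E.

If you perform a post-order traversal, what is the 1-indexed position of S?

Post-order visits the left subtree, then the right subtree, then the node.
At Q: go left to Z.
  Z is a leaf — visit Z.
At Q: go right to L.
  At L: go left to R.
    R is a leaf — visit R.
  At L: go right to G.
    At G: go left to A.
      At A: go left to S.
        S is a leaf — visit S.
      At A: go right to E.
        E is a leaf — visit E.
      Visit A.
    At G: go right to N.
      N is a leaf — visit N.
    Visit G.
  Visit L.
Visit Q.
Full post-order sequence: Z, R, S, E, A, N, G, L, Q.

3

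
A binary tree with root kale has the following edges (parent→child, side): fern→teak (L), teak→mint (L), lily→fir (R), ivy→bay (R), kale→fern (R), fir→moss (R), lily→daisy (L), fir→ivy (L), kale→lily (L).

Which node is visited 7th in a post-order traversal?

Post-order visits the left subtree, then the right subtree, then the node.
At kale: go left to lily.
  At lily: go left to daisy.
    daisy is a leaf — visit daisy.
  At lily: go right to fir.
    At fir: go left to ivy.
      At ivy: no left child.
      At ivy: go right to bay.
        bay is a leaf — visit bay.
      Visit ivy.
    At fir: go right to moss.
      moss is a leaf — visit moss.
    Visit fir.
  Visit lily.
At kale: go right to fern.
  At fern: go left to teak.
    At teak: go left to mint.
      mint is a leaf — visit mint.
    At teak: no right child.
    Visit teak.
  At fern: no right child.
  Visit fern.
Visit kale.
Full post-order sequence: daisy, bay, ivy, moss, fir, lily, mint, teak, fern, kale.

mint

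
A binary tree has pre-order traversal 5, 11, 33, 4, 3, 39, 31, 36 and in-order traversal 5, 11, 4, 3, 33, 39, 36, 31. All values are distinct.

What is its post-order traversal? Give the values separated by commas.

3, 4, 36, 31, 39, 33, 11, 5

The first element of pre-order is the root; it splits in-order into left and right subtrees.
Root 5: left subtree has 0 nodes { }, right has 7 {11, 4, 3, 33, 39, 36, 31}.
  Root 11: left subtree has 0 nodes { }, right has 6 {4, 3, 33, 39, 36, 31}.
    Root 33: left subtree has 2 nodes {4, 3}, right has 3 {39, 36, 31}.
      Root 4: left subtree has 0 nodes { }, right has 1 {3}.
      Root 39: left subtree has 0 nodes { }, right has 2 {36, 31}.
        Root 31: left subtree has 1 node {36}, right has 0 { }.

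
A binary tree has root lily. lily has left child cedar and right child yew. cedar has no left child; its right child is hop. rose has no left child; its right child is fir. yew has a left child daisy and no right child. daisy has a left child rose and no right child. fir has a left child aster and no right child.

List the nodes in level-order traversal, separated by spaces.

lily cedar yew hop daisy rose fir aster

Level-order visits nodes level by level from the root, left to right within each level.
Level 0: lily
Level 1: cedar, yew
Level 2: hop, daisy
Level 3: rose
Level 4: fir
Level 5: aster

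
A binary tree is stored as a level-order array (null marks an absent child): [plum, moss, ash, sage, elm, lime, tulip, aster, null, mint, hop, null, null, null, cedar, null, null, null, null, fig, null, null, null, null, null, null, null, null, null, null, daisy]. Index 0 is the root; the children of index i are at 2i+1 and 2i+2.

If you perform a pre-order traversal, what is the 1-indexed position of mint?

Pre-order visits the node, then its left subtree, then its right subtree.
Visit plum.
At plum: go left to moss.
  Visit moss.
  At moss: go left to sage.
    Visit sage.
    At sage: go left to aster.
      aster is a leaf — visit aster.
    At sage: no right child.
  At moss: go right to elm.
    Visit elm.
    At elm: go left to mint.
      Visit mint.
      At mint: go left to fig.
        fig is a leaf — visit fig.
      At mint: no right child.
    At elm: go right to hop.
      hop is a leaf — visit hop.
At plum: go right to ash.
  Visit ash.
  At ash: go left to lime.
    lime is a leaf — visit lime.
  At ash: go right to tulip.
    Visit tulip.
    At tulip: no left child.
    At tulip: go right to cedar.
      Visit cedar.
      At cedar: no left child.
      At cedar: go right to daisy.
        daisy is a leaf — visit daisy.
Full pre-order sequence: plum, moss, sage, aster, elm, mint, fig, hop, ash, lime, tulip, cedar, daisy.

6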